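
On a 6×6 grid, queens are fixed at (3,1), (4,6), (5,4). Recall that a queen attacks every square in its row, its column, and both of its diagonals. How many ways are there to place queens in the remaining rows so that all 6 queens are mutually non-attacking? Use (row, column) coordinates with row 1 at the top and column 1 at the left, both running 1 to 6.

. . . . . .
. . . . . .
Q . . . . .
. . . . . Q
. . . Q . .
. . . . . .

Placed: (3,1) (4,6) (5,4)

1

Branch on row 1: col 2 → 0; col 5 → 1.
Sum: 0 + 1 = 1.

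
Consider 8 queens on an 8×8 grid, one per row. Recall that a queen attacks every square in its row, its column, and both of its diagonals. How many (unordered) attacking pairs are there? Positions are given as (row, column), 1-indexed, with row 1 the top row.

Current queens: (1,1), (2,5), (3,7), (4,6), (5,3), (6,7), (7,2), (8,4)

2

Same column: (3,7)–(6,7) (column 7).
Same diagonal: (3,7)–(4,6) (|3−4| = |7−6| = 1).
Total attacking pairs: 2.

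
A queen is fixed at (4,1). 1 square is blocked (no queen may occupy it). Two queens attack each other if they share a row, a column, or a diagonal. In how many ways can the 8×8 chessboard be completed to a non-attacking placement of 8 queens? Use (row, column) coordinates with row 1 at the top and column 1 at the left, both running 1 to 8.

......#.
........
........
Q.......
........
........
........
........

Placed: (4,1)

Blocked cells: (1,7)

Branch on row 1: col 2 → 2; col 3 → 4; col 5 → 5; col 6 → 4; col 8 → 1.
Sum: 2 + 4 + 5 + 4 + 1 = 16.

16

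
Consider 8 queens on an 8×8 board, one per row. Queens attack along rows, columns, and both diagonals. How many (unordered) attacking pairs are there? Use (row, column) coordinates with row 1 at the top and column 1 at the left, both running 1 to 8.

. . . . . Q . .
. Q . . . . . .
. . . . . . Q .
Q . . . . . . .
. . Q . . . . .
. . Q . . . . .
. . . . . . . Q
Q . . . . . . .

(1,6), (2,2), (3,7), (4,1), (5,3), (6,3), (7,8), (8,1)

Same column: (4,1)–(8,1) (column 1); (5,3)–(6,3) (column 3).
Same diagonal: (4,1)–(6,3) (|4−6| = |1−3| = 2); (6,3)–(8,1) (|6−8| = |3−1| = 2).
Total attacking pairs: 4.

4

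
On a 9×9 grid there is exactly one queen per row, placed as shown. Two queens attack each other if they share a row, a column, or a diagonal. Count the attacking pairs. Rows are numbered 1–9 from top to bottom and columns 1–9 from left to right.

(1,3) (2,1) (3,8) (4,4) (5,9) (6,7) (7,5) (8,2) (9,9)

2

Same column: (5,9)–(9,9) (column 9).
Same diagonal: (4,4)–(9,9) (|4−9| = |4−9| = 5).
Total attacking pairs: 2.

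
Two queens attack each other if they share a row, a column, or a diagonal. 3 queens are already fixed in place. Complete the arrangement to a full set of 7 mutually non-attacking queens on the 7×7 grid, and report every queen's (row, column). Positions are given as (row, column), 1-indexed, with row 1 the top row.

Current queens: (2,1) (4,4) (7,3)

(1,5) (2,1) (3,6) (4,4) (5,2) (6,7) (7,3)

Row 1: attacked by (2,1)→{1,2}; (4,4)→{1,4,7}; (7,3)→{3}. Safe: 5, 6. Place at column 5.
Row 3: attacked by (1,5)→{3,5,7}; (2,1)→{1,2}; (4,4)→{3,4,5}; (7,3)→{3,7}. Safe: 6. Place at column 6.
Row 5: attacked by (1,5)→{1,5}; (2,1)→{1,4}; (3,6)→{4,6}; (4,4)→{3,4,5}; (7,3)→{1,3,5}. Safe: 2, 7. Place at column 2.
Row 6: attacked by (1,5)→{5}; (2,1)→{1,5}; (3,6)→{3,6}; (4,4)→{2,4,6}; (5,2)→{1,2,3}; (7,3)→{2,3,4}. Safe: 7. Place at column 7.
Columns [5, 1, 6, 4, 2, 7, 3], r−c [-4, 1, -3, 0, 3, -1, 4], r+c [6, 3, 9, 8, 7, 13, 10] are all distinct, so no two queens attack.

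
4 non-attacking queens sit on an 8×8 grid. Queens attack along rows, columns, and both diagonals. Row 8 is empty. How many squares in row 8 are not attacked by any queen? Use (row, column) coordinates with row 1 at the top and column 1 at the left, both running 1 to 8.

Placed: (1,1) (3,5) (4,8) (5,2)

(1,1) attacks row 8 at column 1 and diagonals 8.
(3,5) attacks row 8 at column 5.
(4,8) attacks row 8 at column 8 and diagonals 4.
(5,2) attacks row 8 at column 2 and diagonals 5.
Attacked columns: {1, 2, 4, 5, 8}. Safe: {3, 6, 7}.

3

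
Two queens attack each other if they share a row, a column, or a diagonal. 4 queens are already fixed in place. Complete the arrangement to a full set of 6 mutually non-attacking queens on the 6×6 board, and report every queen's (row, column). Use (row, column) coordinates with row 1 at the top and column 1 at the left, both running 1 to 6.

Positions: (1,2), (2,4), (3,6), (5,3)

Row 4: attacked by (1,2)→{2,5}; (2,4)→{2,4,6}; (3,6)→{5,6}; (5,3)→{2,3,4}. Safe: 1. Place at column 1.
Row 6: attacked by (1,2)→{2}; (2,4)→{4}; (3,6)→{3,6}; (4,1)→{1,3}; (5,3)→{2,3,4}. Safe: 5. Place at column 5.
Columns [2, 4, 6, 1, 3, 5], r−c [-1, -2, -3, 3, 2, 1], r+c [3, 6, 9, 5, 8, 11] are all distinct, so no two queens attack.

(1,2) (2,4) (3,6) (4,1) (5,3) (6,5)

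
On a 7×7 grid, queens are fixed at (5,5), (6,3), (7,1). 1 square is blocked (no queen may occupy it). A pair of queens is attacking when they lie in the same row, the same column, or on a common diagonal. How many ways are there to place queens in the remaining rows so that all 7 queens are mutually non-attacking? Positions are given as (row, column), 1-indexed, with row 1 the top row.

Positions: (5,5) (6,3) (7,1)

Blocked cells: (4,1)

1

Branch on row 1: col 2 → 0; col 4 → 0; col 6 → 1.
Sum: 0 + 0 + 1 = 1.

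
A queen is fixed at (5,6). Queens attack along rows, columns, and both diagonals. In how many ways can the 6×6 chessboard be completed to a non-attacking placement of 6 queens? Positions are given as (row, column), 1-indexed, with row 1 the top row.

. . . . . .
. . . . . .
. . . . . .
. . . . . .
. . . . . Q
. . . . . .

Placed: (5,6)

Branch on row 1: col 1 → 0; col 3 → 0; col 4 → 1; col 5 → 0.
Sum: 0 + 0 + 1 + 0 = 1.

1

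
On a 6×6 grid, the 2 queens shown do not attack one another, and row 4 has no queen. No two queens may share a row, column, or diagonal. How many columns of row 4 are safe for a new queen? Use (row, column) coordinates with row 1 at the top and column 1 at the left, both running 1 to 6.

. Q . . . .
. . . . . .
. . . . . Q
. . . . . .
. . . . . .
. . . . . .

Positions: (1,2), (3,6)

(1,2) attacks row 4 at column 2 and diagonals 5.
(3,6) attacks row 4 at column 6 and diagonals 5.
Attacked columns: {2, 5, 6}. Safe: {1, 3, 4}.

3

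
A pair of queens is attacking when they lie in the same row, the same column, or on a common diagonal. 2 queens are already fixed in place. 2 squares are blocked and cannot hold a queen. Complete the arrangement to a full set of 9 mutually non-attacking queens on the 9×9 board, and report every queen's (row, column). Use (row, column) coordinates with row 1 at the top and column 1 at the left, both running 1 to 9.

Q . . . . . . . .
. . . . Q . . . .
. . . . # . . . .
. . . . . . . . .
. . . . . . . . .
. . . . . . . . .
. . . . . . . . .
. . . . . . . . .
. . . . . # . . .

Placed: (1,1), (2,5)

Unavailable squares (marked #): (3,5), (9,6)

(1,1) (2,5) (3,9) (4,6) (5,4) (6,2) (7,8) (8,3) (9,7)

Row 3: attacked by (1,1)→{1,3}; (2,5)→{4,5,6}. Blocked: 5. Safe: 2, 7, 8, 9. Place at column 9.
Row 4: attacked by (1,1)→{1,4}; (2,5)→{3,5,7}; (3,9)→{8,9}. Safe: 2, 6. Place at column 6.
Row 5: attacked by (1,1)→{1,5}; (2,5)→{2,5,8}; (3,9)→{7,9}; (4,6)→{5,6,7}. Safe: 3, 4. Place at column 4.
Row 6: attacked by (1,1)→{1,6}; (2,5)→{1,5,9}; (3,9)→{6,9}; (4,6)→{4,6,8}; (5,4)→{3,4,5}. Safe: 2, 7. Place at column 2.
Row 7: attacked by (1,1)→{1,7}; (2,5)→{5}; (3,9)→{5,9}; (4,6)→{3,6,9}; (5,4)→{2,4,6}; (6,2)→{1,2,3}. Safe: 8. Place at column 8.
Row 8: attacked by (1,1)→{1,8}; (2,5)→{5}; (3,9)→{4,9}; (4,6)→{2,6}; (5,4)→{1,4,7}; (6,2)→{2,4}; (7,8)→{7,8,9}. Safe: 3. Place at column 3.
Row 9: attacked by (1,1)→{1,9}; (2,5)→{5}; (3,9)→{3,9}; (4,6)→{1,6}; (5,4)→{4,8}; (6,2)→{2,5}; (7,8)→{6,8}; (8,3)→{2,3,4}. Blocked: 6. Safe: 7. Place at column 7.
Columns [1, 5, 9, 6, 4, 2, 8, 3, 7], r−c [0, -3, -6, -2, 1, 4, -1, 5, 2], r+c [2, 7, 12, 10, 9, 8, 15, 11, 16] are all distinct, so no two queens attack.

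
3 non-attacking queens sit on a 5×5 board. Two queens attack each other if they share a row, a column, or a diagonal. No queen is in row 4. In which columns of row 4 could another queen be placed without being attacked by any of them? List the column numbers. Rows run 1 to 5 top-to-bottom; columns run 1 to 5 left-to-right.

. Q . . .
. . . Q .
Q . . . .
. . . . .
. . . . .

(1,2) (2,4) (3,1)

(1,2) attacks row 4 at column 2 and diagonals 5.
(2,4) attacks row 4 at column 4 and diagonals 2.
(3,1) attacks row 4 at column 1 and diagonals 2.
Attacked columns: {1, 2, 4, 5}. Safe: {3}.

columns 3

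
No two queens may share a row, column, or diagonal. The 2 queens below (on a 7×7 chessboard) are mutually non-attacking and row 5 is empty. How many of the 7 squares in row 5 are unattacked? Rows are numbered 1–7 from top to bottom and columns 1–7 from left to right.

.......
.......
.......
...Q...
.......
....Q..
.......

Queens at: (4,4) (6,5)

3

(4,4) attacks row 5 at column 4 and diagonals 3, 5.
(6,5) attacks row 5 at column 5 and diagonals 4, 6.
Attacked columns: {3, 4, 5, 6}. Safe: {1, 2, 7}.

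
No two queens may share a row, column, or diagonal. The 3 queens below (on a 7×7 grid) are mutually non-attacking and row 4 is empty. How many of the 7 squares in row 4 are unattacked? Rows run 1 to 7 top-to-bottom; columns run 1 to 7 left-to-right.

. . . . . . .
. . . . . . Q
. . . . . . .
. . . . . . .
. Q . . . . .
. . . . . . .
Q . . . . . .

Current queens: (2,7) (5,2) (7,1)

1

(2,7) attacks row 4 at column 7 and diagonals 5.
(5,2) attacks row 4 at column 2 and diagonals 1, 3.
(7,1) attacks row 4 at column 1 and diagonals 4.
Attacked columns: {1, 2, 3, 4, 5, 7}. Safe: {6}.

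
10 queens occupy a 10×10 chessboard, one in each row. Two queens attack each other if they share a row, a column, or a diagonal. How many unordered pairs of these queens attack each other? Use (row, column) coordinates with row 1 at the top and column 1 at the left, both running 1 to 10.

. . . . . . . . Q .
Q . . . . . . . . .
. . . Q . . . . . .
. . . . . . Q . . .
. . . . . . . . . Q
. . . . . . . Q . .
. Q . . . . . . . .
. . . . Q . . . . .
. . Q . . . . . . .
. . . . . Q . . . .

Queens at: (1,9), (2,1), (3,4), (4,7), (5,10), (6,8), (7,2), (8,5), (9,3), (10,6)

0

All columns are distinct and no two queens satisfy |Δrow| = |Δcol|, so no pair attacks.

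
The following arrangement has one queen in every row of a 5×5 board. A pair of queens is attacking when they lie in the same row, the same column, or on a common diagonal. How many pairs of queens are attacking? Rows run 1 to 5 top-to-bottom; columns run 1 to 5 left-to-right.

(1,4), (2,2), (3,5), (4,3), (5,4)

2

Same column: (1,4)–(5,4) (column 4).
Same diagonal: (4,3)–(5,4) (|4−5| = |3−4| = 1).
Total attacking pairs: 2.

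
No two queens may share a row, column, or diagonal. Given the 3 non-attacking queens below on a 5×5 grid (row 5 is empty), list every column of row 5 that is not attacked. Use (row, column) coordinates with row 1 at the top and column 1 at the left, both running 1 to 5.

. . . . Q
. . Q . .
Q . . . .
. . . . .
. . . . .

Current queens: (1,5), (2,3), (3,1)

(1,5) attacks row 5 at column 5 and diagonals 1.
(2,3) attacks row 5 at column 3.
(3,1) attacks row 5 at column 1 and diagonals 3.
Attacked columns: {1, 3, 5}. Safe: {2, 4}.

columns 2, 4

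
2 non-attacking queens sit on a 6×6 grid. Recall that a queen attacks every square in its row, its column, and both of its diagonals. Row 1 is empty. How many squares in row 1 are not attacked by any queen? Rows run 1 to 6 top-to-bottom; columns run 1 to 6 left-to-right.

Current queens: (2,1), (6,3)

3

(2,1) attacks row 1 at column 1 and diagonals 2.
(6,3) attacks row 1 at column 3.
Attacked columns: {1, 2, 3}. Safe: {4, 5, 6}.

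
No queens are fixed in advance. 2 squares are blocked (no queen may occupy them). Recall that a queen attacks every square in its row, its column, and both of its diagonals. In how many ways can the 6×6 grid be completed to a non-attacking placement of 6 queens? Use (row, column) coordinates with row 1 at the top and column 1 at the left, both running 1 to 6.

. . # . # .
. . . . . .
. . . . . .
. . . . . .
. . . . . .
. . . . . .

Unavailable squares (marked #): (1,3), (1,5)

Branch on row 1: col 1 → 0; col 2 → 1; col 4 → 1; col 6 → 0.
Sum: 0 + 1 + 1 + 0 = 2.

2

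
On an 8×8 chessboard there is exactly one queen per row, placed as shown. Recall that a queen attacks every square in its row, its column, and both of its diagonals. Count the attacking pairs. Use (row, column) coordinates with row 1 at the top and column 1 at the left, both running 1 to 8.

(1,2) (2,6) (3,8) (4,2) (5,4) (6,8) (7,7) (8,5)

Same column: (1,2)–(4,2) (column 2); (3,8)–(6,8) (column 8).
Same diagonal: (6,8)–(7,7) (|6−7| = |8−7| = 1).
Total attacking pairs: 3.

3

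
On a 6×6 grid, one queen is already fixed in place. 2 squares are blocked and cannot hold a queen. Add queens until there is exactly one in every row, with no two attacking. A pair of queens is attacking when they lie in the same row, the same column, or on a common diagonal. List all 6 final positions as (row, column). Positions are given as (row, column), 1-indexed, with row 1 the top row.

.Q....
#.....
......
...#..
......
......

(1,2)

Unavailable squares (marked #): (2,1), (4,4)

(1,2) (2,4) (3,6) (4,1) (5,3) (6,5)

Row 2: attacked by (1,2)→{1,2,3}. Blocked: 1. Safe: 4, 5, 6. Place at column 4.
Row 3: attacked by (1,2)→{2,4}; (2,4)→{3,4,5}. Safe: 1, 6. Place at column 6.
Row 4: attacked by (1,2)→{2,5}; (2,4)→{2,4,6}; (3,6)→{5,6}. Blocked: 4. Safe: 1, 3. Place at column 1.
Row 5: attacked by (1,2)→{2,6}; (2,4)→{1,4}; (3,6)→{4,6}; (4,1)→{1,2}. Safe: 3, 5. Place at column 3.
Row 6: attacked by (1,2)→{2}; (2,4)→{4}; (3,6)→{3,6}; (4,1)→{1,3}; (5,3)→{2,3,4}. Safe: 5. Place at column 5.
Columns [2, 4, 6, 1, 3, 5], r−c [-1, -2, -3, 3, 2, 1], r+c [3, 6, 9, 5, 8, 11] are all distinct, so no two queens attack.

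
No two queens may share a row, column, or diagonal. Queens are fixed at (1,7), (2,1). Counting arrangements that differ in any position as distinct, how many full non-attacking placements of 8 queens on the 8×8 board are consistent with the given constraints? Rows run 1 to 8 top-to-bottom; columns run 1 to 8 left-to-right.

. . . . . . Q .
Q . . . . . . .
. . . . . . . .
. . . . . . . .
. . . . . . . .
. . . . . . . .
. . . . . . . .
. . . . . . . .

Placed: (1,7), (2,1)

Branch on row 3: col 3 → 1; col 4 → 0; col 6 → 0; col 8 → 0.
Sum: 1 + 0 + 0 + 0 = 1.

1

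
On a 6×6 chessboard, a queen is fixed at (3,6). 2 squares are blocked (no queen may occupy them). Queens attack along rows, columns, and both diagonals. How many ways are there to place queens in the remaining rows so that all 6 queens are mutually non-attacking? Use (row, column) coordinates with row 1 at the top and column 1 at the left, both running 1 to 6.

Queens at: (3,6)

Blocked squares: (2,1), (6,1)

Branch on row 1: col 1 → 0; col 2 → 1; col 3 → 0; col 5 → 0.
Sum: 0 + 1 + 0 + 0 = 1.

1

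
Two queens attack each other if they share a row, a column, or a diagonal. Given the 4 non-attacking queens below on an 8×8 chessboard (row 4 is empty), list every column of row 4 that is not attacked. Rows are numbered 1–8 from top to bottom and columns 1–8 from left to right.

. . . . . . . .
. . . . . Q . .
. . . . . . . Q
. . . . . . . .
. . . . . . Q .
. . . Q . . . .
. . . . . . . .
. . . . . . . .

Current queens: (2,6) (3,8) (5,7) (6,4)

(2,6) attacks row 4 at column 6 and diagonals 4, 8.
(3,8) attacks row 4 at column 8 and diagonals 7.
(5,7) attacks row 4 at column 7 and diagonals 6, 8.
(6,4) attacks row 4 at column 4 and diagonals 2, 6.
Attacked columns: {2, 4, 6, 7, 8}. Safe: {1, 3, 5}.

columns 1, 3, 5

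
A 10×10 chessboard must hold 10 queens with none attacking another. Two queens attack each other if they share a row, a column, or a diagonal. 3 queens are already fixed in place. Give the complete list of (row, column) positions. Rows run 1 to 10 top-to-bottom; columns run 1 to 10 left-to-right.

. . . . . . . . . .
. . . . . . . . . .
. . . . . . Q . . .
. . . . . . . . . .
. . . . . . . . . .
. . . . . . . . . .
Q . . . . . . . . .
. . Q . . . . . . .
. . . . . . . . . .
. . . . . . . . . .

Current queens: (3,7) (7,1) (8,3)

Row 1: attacked by (3,7)→{5,7,9}; (7,1)→{1,7}; (8,3)→{3,10}. Safe: 2, 4, 6, 8. Place at column 4.
Row 2: attacked by (1,4)→{3,4,5}; (3,7)→{6,7,8}; (7,1)→{1,6}; (8,3)→{3,9}. Safe: 2, 10. Place at column 10.
Row 4: attacked by (1,4)→{1,4,7}; (2,10)→{8,10}; (3,7)→{6,7,8}; (7,1)→{1,4}; (8,3)→{3,7}. Safe: 2, 5, 9. Place at column 5.
Row 5: attacked by (1,4)→{4,8}; (2,10)→{7,10}; (3,7)→{5,7,9}; (4,5)→{4,5,6}; (7,1)→{1,3}; (8,3)→{3,6}. Safe: 2. Place at column 2.
Row 6: attacked by (1,4)→{4,9}; (2,10)→{6,10}; (3,7)→{4,7,10}; (4,5)→{3,5,7}; (5,2)→{1,2,3}; (7,1)→{1,2}; (8,3)→{1,3,5}. Safe: 8. Place at column 8.
Row 9: attacked by (1,4)→{4}; (2,10)→{3,10}; (3,7)→{1,7}; (4,5)→{5,10}; (5,2)→{2,6}; (6,8)→{5,8}; (7,1)→{1,3}; (8,3)→{2,3,4}. Safe: 9. Place at column 9.
Row 10: attacked by (1,4)→{4}; (2,10)→{2,10}; (3,7)→{7}; (4,5)→{5}; (5,2)→{2,7}; (6,8)→{4,8}; (7,1)→{1,4}; (8,3)→{1,3,5}; (9,9)→{8,9,10}. Safe: 6. Place at column 6.
Columns [4, 10, 7, 5, 2, 8, 1, 3, 9, 6], r−c [-3, -8, -4, -1, 3, -2, 6, 5, 0, 4], r+c [5, 12, 10, 9, 7, 14, 8, 11, 18, 16] are all distinct, so no two queens attack.

(1,4) (2,10) (3,7) (4,5) (5,2) (6,8) (7,1) (8,3) (9,9) (10,6)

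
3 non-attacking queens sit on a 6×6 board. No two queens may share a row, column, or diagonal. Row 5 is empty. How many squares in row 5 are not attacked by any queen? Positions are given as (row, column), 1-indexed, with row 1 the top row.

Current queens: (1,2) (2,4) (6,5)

1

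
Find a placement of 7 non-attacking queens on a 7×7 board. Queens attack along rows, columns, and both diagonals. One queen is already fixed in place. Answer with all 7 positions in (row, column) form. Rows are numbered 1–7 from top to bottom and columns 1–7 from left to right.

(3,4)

Row 1: attacked by (3,4)→{2,4,6}. Safe: 1, 3, 5, 7. Place at column 1.
Row 2: attacked by (1,1)→{1,2}; (3,4)→{3,4,5}. Safe: 6, 7. Place at column 6.
Row 4: attacked by (1,1)→{1,4}; (2,6)→{4,6}; (3,4)→{3,4,5}. Safe: 2, 7. Place at column 2.
Row 5: attacked by (1,1)→{1,5}; (2,6)→{3,6}; (3,4)→{2,4,6}; (4,2)→{1,2,3}. Safe: 7. Place at column 7.
Row 6: attacked by (1,1)→{1,6}; (2,6)→{2,6}; (3,4)→{1,4,7}; (4,2)→{2,4}; (5,7)→{6,7}. Safe: 3, 5. Place at column 5.
Row 7: attacked by (1,1)→{1,7}; (2,6)→{1,6}; (3,4)→{4}; (4,2)→{2,5}; (5,7)→{5,7}; (6,5)→{4,5,6}. Safe: 3. Place at column 3.
Columns [1, 6, 4, 2, 7, 5, 3], r−c [0, -4, -1, 2, -2, 1, 4], r+c [2, 8, 7, 6, 12, 11, 10] are all distinct, so no two queens attack.

(1,1) (2,6) (3,4) (4,2) (5,7) (6,5) (7,3)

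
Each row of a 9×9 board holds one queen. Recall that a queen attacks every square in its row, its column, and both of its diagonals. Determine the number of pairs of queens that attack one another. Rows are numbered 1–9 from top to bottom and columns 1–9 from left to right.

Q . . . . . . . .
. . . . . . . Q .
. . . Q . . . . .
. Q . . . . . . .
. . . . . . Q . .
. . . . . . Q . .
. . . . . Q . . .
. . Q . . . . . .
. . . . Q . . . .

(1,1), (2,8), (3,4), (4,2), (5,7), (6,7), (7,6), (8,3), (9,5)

3

Same column: (5,7)–(6,7) (column 7).
Same diagonal: (3,4)–(6,7) (|3−6| = |4−7| = 3); (6,7)–(7,6) (|6−7| = |7−6| = 1).
Total attacking pairs: 3.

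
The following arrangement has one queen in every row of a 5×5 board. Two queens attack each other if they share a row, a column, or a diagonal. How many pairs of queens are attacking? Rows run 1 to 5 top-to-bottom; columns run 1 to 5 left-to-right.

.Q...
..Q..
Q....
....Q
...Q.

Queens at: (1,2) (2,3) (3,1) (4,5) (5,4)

4

Same diagonal: (1,2)–(2,3) (|1−2| = |2−3| = 1); (1,2)–(4,5) (|1−4| = |2−5| = 3); (2,3)–(4,5) (|2−4| = |3−5| = 2); (4,5)–(5,4) (|4−5| = |5−4| = 1).
Total attacking pairs: 4.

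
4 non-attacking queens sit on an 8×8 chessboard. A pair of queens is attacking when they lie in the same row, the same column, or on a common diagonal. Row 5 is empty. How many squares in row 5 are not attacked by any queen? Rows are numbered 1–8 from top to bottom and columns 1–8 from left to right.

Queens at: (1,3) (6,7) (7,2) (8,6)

(1,3) attacks row 5 at column 3 and diagonals 7.
(6,7) attacks row 5 at column 7 and diagonals 6, 8.
(7,2) attacks row 5 at column 2 and diagonals 4.
(8,6) attacks row 5 at column 6 and diagonals 3.
Attacked columns: {2, 3, 4, 6, 7, 8}. Safe: {1, 5}.

2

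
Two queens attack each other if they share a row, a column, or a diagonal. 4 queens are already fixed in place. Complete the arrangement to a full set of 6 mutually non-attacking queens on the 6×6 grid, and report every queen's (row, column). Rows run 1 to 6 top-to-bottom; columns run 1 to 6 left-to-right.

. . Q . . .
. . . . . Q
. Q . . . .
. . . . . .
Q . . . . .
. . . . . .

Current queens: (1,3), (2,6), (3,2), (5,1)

(1,3) (2,6) (3,2) (4,5) (5,1) (6,4)

Row 4: attacked by (1,3)→{3,6}; (2,6)→{4,6}; (3,2)→{1,2,3}; (5,1)→{1,2}. Safe: 5. Place at column 5.
Row 6: attacked by (1,3)→{3}; (2,6)→{2,6}; (3,2)→{2,5}; (4,5)→{3,5}; (5,1)→{1,2}. Safe: 4. Place at column 4.
Columns [3, 6, 2, 5, 1, 4], r−c [-2, -4, 1, -1, 4, 2], r+c [4, 8, 5, 9, 6, 10] are all distinct, so no two queens attack.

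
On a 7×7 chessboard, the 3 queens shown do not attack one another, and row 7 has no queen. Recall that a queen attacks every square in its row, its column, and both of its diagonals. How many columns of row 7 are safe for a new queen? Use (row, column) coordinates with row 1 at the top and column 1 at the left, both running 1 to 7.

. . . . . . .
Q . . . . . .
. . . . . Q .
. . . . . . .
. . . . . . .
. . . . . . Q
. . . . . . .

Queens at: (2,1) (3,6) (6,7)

3

(2,1) attacks row 7 at column 1 and diagonals 6.
(3,6) attacks row 7 at column 6 and diagonals 2.
(6,7) attacks row 7 at column 7 and diagonals 6.
Attacked columns: {1, 2, 6, 7}. Safe: {3, 4, 5}.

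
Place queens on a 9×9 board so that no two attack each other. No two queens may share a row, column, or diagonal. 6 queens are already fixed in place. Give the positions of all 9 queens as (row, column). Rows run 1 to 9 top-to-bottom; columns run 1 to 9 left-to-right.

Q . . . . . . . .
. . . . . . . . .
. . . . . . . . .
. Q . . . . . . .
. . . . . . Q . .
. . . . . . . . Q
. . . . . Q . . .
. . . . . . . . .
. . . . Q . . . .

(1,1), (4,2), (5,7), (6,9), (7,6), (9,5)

Row 2: attacked by (1,1)→{1,2}; (4,2)→{2,4}; (5,7)→{4,7}; (6,9)→{5,9}; (7,6)→{1,6}; (9,5)→{5}. Safe: 3, 8. Place at column 8.
Row 3: attacked by (1,1)→{1,3}; (2,8)→{7,8,9}; (4,2)→{1,2,3}; (5,7)→{5,7,9}; (6,9)→{6,9}; (7,6)→{2,6}; (9,5)→{5}. Safe: 4. Place at column 4.
Row 8: attacked by (1,1)→{1,8}; (2,8)→{2,8}; (3,4)→{4,9}; (4,2)→{2,6}; (5,7)→{4,7}; (6,9)→{7,9}; (7,6)→{5,6,7}; (9,5)→{4,5,6}. Safe: 3. Place at column 3.
Columns [1, 8, 4, 2, 7, 9, 6, 3, 5], r−c [0, -6, -1, 2, -2, -3, 1, 5, 4], r+c [2, 10, 7, 6, 12, 15, 13, 11, 14] are all distinct, so no two queens attack.

(1,1) (2,8) (3,4) (4,2) (5,7) (6,9) (7,6) (8,3) (9,5)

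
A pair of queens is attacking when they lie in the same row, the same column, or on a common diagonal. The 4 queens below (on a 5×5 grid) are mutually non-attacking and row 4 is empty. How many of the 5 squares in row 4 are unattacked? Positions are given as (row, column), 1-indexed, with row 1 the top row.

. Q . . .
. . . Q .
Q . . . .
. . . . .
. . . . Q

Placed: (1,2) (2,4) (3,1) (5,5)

1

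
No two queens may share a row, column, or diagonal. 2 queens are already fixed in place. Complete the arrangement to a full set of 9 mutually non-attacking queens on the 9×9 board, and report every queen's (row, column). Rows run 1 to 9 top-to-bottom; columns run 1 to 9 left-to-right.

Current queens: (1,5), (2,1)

Row 3: attacked by (1,5)→{3,5,7}; (2,1)→{1,2}. Safe: 4, 6, 8, 9. Place at column 6.
Row 4: attacked by (1,5)→{2,5,8}; (2,1)→{1,3}; (3,6)→{5,6,7}. Safe: 4, 9. Place at column 4.
Row 5: attacked by (1,5)→{1,5,9}; (2,1)→{1,4}; (3,6)→{4,6,8}; (4,4)→{3,4,5}. Safe: 2, 7. Place at column 2.
Row 6: attacked by (1,5)→{5}; (2,1)→{1,5}; (3,6)→{3,6,9}; (4,4)→{2,4,6}; (5,2)→{1,2,3}. Safe: 7, 8. Place at column 8.
Row 7: attacked by (1,5)→{5}; (2,1)→{1,6}; (3,6)→{2,6}; (4,4)→{1,4,7}; (5,2)→{2,4}; (6,8)→{7,8,9}. Safe: 3. Place at column 3.
Row 8: attacked by (1,5)→{5}; (2,1)→{1,7}; (3,6)→{1,6}; (4,4)→{4,8}; (5,2)→{2,5}; (6,8)→{6,8}; (7,3)→{2,3,4}. Safe: 9. Place at column 9.
Row 9: attacked by (1,5)→{5}; (2,1)→{1,8}; (3,6)→{6}; (4,4)→{4,9}; (5,2)→{2,6}; (6,8)→{5,8}; (7,3)→{1,3,5}; (8,9)→{8,9}. Safe: 7. Place at column 7.
Columns [5, 1, 6, 4, 2, 8, 3, 9, 7], r−c [-4, 1, -3, 0, 3, -2, 4, -1, 2], r+c [6, 3, 9, 8, 7, 14, 10, 17, 16] are all distinct, so no two queens attack.

(1,5) (2,1) (3,6) (4,4) (5,2) (6,8) (7,3) (8,9) (9,7)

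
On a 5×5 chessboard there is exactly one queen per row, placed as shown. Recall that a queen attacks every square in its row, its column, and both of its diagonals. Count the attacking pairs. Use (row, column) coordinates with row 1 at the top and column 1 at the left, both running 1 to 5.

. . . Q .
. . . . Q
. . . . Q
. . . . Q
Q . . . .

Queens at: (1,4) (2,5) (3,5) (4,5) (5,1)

Same column: (2,5)–(3,5) (column 5); (2,5)–(4,5) (column 5); (3,5)–(4,5) (column 5).
Same diagonal: (1,4)–(2,5) (|1−2| = |4−5| = 1).
Total attacking pairs: 4.

4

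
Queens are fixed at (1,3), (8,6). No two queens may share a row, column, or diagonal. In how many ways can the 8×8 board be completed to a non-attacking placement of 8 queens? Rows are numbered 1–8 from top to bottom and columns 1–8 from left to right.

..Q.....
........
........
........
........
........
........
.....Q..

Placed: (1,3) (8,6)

Branch on row 2: col 1 → 1; col 5 → 3; col 7 → 1; col 8 → 0.
Sum: 1 + 3 + 1 + 0 = 5.

5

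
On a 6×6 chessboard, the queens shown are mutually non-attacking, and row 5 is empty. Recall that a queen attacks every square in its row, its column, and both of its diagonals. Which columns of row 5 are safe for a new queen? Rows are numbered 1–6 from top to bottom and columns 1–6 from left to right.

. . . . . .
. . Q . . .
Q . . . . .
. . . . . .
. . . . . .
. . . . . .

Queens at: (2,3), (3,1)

columns 2, 4, 5

(2,3) attacks row 5 at column 3 and diagonals 6.
(3,1) attacks row 5 at column 1 and diagonals 3.
Attacked columns: {1, 3, 6}. Safe: {2, 4, 5}.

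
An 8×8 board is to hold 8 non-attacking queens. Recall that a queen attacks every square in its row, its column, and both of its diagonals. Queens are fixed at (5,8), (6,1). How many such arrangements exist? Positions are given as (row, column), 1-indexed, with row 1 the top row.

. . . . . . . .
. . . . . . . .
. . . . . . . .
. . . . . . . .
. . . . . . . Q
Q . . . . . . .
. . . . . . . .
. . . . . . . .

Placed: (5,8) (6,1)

3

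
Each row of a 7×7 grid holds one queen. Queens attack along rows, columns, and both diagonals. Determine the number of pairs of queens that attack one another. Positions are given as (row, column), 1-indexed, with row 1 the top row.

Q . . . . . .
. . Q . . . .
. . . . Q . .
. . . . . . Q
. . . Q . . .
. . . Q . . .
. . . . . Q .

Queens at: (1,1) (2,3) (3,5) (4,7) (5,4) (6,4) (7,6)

Same column: (5,4)–(6,4) (column 4).
Same diagonal: (5,4)–(7,6) (|5−7| = |4−6| = 2).
Total attacking pairs: 2.

2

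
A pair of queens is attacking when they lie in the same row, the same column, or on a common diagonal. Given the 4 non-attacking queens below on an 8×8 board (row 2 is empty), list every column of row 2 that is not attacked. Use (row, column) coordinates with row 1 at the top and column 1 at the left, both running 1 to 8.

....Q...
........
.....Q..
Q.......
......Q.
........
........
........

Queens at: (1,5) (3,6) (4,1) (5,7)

columns 2, 8

(1,5) attacks row 2 at column 5 and diagonals 4, 6.
(3,6) attacks row 2 at column 6 and diagonals 5, 7.
(4,1) attacks row 2 at column 1 and diagonals 3.
(5,7) attacks row 2 at column 7 and diagonals 4.
Attacked columns: {1, 3, 4, 5, 6, 7}. Safe: {2, 8}.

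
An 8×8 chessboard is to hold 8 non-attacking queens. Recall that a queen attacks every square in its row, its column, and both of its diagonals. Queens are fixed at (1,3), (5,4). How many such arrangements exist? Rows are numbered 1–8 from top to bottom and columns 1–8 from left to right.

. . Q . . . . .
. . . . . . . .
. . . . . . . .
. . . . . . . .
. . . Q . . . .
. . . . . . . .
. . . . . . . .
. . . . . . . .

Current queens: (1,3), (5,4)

3

Branch on row 2: col 5 → 1; col 6 → 2; col 8 → 0.
Sum: 1 + 2 + 0 = 3.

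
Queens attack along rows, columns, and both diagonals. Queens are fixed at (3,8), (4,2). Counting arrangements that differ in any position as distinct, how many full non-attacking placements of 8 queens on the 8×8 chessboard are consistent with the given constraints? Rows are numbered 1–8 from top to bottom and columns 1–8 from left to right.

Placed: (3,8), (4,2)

3

Branch on row 1: col 1 → 0; col 3 → 1; col 4 → 1; col 7 → 1.
Sum: 0 + 1 + 1 + 1 = 3.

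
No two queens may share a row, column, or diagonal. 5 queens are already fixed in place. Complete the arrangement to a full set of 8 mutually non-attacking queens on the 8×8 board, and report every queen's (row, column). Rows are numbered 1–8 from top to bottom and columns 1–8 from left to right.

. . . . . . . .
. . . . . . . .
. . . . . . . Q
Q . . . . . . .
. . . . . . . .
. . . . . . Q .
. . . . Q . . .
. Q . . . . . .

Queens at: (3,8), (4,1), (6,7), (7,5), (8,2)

(1,3) (2,6) (3,8) (4,1) (5,4) (6,7) (7,5) (8,2)

Row 1: attacked by (3,8)→{6,8}; (4,1)→{1,4}; (6,7)→{2,7}; (7,5)→{5}; (8,2)→{2}. Safe: 3. Place at column 3.
Row 2: attacked by (1,3)→{2,3,4}; (3,8)→{7,8}; (4,1)→{1,3}; (6,7)→{3,7}; (7,5)→{5}; (8,2)→{2,8}. Safe: 6. Place at column 6.
Row 5: attacked by (1,3)→{3,7}; (2,6)→{3,6}; (3,8)→{6,8}; (4,1)→{1,2}; (6,7)→{6,7,8}; (7,5)→{3,5,7}; (8,2)→{2,5}. Safe: 4. Place at column 4.
Columns [3, 6, 8, 1, 4, 7, 5, 2], r−c [-2, -4, -5, 3, 1, -1, 2, 6], r+c [4, 8, 11, 5, 9, 13, 12, 10] are all distinct, so no two queens attack.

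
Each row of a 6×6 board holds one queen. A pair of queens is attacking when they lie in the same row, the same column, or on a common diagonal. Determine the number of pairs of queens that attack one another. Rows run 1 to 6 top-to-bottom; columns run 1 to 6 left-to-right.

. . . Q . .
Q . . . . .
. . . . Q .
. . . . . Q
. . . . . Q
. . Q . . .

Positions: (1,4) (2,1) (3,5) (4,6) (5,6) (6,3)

2

Same column: (4,6)–(5,6) (column 6).
Same diagonal: (3,5)–(4,6) (|3−4| = |5−6| = 1).
Total attacking pairs: 2.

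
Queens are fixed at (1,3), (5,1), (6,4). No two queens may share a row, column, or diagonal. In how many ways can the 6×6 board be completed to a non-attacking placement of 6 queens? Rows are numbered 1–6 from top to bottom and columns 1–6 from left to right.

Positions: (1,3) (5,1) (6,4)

1

Branch on row 2: col 5 → 0; col 6 → 1.
Sum: 0 + 1 = 1.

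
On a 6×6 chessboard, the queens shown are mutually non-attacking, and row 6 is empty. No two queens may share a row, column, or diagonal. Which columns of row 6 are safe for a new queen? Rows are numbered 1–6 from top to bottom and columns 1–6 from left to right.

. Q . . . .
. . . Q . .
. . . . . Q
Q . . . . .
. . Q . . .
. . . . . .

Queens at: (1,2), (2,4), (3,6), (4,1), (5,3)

columns 5

(1,2) attacks row 6 at column 2.
(2,4) attacks row 6 at column 4.
(3,6) attacks row 6 at column 6 and diagonals 3.
(4,1) attacks row 6 at column 1 and diagonals 3.
(5,3) attacks row 6 at column 3 and diagonals 2, 4.
Attacked columns: {1, 2, 3, 4, 6}. Safe: {5}.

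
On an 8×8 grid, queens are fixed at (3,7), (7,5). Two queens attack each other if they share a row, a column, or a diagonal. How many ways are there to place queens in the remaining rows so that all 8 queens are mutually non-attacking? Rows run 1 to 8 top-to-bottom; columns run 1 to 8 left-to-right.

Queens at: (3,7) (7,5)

3

Branch on row 1: col 1 → 0; col 2 → 0; col 3 → 0; col 4 → 1; col 6 → 2; col 8 → 0.
Sum: 0 + 0 + 0 + 1 + 2 + 0 = 3.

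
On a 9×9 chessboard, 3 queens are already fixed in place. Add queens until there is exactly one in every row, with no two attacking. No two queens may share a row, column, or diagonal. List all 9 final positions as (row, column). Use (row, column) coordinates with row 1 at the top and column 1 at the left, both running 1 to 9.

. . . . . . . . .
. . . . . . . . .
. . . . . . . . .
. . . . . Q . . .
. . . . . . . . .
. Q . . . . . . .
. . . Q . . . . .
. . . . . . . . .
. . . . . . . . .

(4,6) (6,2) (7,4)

Row 1: attacked by (4,6)→{3,6,9}; (6,2)→{2,7}; (7,4)→{4}. Safe: 1, 5, 8. Place at column 5.
Row 2: attacked by (1,5)→{4,5,6}; (4,6)→{4,6,8}; (6,2)→{2,6}; (7,4)→{4,9}. Safe: 1, 3, 7. Place at column 7.
Row 3: attacked by (1,5)→{3,5,7}; (2,7)→{6,7,8}; (4,6)→{5,6,7}; (6,2)→{2,5}; (7,4)→{4,8}. Safe: 1, 9. Place at column 1.
Row 5: attacked by (1,5)→{1,5,9}; (2,7)→{4,7}; (3,1)→{1,3}; (4,6)→{5,6,7}; (6,2)→{1,2,3}; (7,4)→{2,4,6}. Safe: 8. Place at column 8.
Row 8: attacked by (1,5)→{5}; (2,7)→{1,7}; (3,1)→{1,6}; (4,6)→{2,6}; (5,8)→{5,8}; (6,2)→{2,4}; (7,4)→{3,4,5}. Safe: 9. Place at column 9.
Row 9: attacked by (1,5)→{5}; (2,7)→{7}; (3,1)→{1,7}; (4,6)→{1,6}; (5,8)→{4,8}; (6,2)→{2,5}; (7,4)→{2,4,6}; (8,9)→{8,9}. Safe: 3. Place at column 3.
Columns [5, 7, 1, 6, 8, 2, 4, 9, 3], r−c [-4, -5, 2, -2, -3, 4, 3, -1, 6], r+c [6, 9, 4, 10, 13, 8, 11, 17, 12] are all distinct, so no two queens attack.

(1,5) (2,7) (3,1) (4,6) (5,8) (6,2) (7,4) (8,9) (9,3)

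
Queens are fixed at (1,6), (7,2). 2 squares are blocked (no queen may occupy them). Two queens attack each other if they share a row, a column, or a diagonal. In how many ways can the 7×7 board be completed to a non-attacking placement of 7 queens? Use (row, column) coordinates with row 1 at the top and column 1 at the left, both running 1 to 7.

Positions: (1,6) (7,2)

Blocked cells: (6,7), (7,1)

4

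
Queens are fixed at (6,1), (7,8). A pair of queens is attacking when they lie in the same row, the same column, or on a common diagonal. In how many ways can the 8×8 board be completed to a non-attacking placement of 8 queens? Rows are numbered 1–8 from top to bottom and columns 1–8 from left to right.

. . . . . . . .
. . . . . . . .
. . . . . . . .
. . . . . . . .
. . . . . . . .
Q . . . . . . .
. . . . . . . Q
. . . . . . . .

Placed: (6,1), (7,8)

2

Branch on row 1: col 3 → 1; col 4 → 0; col 5 → 1; col 7 → 0.
Sum: 1 + 0 + 1 + 0 = 2.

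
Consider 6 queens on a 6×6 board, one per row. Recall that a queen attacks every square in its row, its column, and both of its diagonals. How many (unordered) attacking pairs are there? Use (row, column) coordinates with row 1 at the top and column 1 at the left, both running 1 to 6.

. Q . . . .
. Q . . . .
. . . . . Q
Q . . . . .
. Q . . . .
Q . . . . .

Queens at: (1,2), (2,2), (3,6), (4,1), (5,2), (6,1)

Same column: (1,2)–(2,2) (column 2); (1,2)–(5,2) (column 2); (2,2)–(5,2) (column 2); (4,1)–(6,1) (column 1).
Same diagonal: (4,1)–(5,2) (|4−5| = |1−2| = 1); (5,2)–(6,1) (|5−6| = |2−1| = 1).
Total attacking pairs: 6.

6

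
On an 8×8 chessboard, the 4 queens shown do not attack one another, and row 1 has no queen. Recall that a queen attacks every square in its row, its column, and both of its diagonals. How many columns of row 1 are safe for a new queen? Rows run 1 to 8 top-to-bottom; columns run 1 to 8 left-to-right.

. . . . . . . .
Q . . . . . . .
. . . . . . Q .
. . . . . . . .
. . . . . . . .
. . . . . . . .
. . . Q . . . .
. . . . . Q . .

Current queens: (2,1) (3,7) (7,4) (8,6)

2

(2,1) attacks row 1 at column 1 and diagonals 2.
(3,7) attacks row 1 at column 7 and diagonals 5.
(7,4) attacks row 1 at column 4.
(8,6) attacks row 1 at column 6.
Attacked columns: {1, 2, 4, 5, 6, 7}. Safe: {3, 8}.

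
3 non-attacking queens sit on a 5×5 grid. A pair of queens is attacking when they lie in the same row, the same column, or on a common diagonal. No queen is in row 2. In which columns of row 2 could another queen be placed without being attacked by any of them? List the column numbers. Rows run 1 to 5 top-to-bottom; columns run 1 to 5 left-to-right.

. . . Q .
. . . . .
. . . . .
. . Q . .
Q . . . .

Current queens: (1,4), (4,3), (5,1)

(1,4) attacks row 2 at column 4 and diagonals 3, 5.
(4,3) attacks row 2 at column 3 and diagonals 1, 5.
(5,1) attacks row 2 at column 1 and diagonals 4.
Attacked columns: {1, 3, 4, 5}. Safe: {2}.

columns 2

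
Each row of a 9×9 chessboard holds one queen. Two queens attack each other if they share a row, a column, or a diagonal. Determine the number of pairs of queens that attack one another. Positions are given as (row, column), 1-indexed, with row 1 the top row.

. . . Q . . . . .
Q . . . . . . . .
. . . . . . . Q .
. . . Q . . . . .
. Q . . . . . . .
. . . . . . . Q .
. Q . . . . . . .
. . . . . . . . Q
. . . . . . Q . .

3

Same column: (1,4)–(4,4) (column 4); (3,8)–(6,8) (column 8); (5,2)–(7,2) (column 2).
Total attacking pairs: 3.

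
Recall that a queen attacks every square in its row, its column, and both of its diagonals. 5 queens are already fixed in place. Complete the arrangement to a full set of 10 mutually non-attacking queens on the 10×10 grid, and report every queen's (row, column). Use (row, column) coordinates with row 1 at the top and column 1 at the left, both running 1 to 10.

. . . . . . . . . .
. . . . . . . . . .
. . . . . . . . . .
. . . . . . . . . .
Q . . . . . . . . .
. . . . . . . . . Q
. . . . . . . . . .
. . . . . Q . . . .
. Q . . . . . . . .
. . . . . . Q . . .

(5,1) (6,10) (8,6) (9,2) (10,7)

Row 1: attacked by (5,1)→{1,5}; (6,10)→{5,10}; (8,6)→{6}; (9,2)→{2,10}; (10,7)→{7}. Safe: 3, 4, 8, 9. Place at column 3.
Row 2: attacked by (1,3)→{2,3,4}; (5,1)→{1,4}; (6,10)→{6,10}; (8,6)→{6}; (9,2)→{2,9}; (10,7)→{7}. Safe: 5, 8. Place at column 5.
Row 3: attacked by (1,3)→{1,3,5}; (2,5)→{4,5,6}; (5,1)→{1,3}; (6,10)→{7,10}; (8,6)→{1,6}; (9,2)→{2,8}; (10,7)→{7}. Safe: 9. Place at column 9.
Row 4: attacked by (1,3)→{3,6}; (2,5)→{3,5,7}; (3,9)→{8,9,10}; (5,1)→{1,2}; (6,10)→{8,10}; (8,6)→{2,6,10}; (9,2)→{2,7}; (10,7)→{1,7}. Safe: 4. Place at column 4.
Row 7: attacked by (1,3)→{3,9}; (2,5)→{5,10}; (3,9)→{5,9}; (4,4)→{1,4,7}; (5,1)→{1,3}; (6,10)→{9,10}; (8,6)→{5,6,7}; (9,2)→{2,4}; (10,7)→{4,7,10}. Safe: 8. Place at column 8.
Columns [3, 5, 9, 4, 1, 10, 8, 6, 2, 7], r−c [-2, -3, -6, 0, 4, -4, -1, 2, 7, 3], r+c [4, 7, 12, 8, 6, 16, 15, 14, 11, 17] are all distinct, so no two queens attack.

(1,3) (2,5) (3,9) (4,4) (5,1) (6,10) (7,8) (8,6) (9,2) (10,7)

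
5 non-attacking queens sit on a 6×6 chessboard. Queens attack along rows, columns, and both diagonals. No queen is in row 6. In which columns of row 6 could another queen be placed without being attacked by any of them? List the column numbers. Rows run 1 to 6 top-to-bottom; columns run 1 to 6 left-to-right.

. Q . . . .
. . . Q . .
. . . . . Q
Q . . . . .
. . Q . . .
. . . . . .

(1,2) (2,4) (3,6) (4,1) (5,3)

columns 5

(1,2) attacks row 6 at column 2.
(2,4) attacks row 6 at column 4.
(3,6) attacks row 6 at column 6 and diagonals 3.
(4,1) attacks row 6 at column 1 and diagonals 3.
(5,3) attacks row 6 at column 3 and diagonals 2, 4.
Attacked columns: {1, 2, 3, 4, 6}. Safe: {5}.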